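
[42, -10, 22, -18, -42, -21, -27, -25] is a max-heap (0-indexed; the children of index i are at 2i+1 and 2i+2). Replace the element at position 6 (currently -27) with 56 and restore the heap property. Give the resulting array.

[56, -10, 42, -18, -42, -21, 22, -25]

set index 6 from -27 to 56 → [42, -10, 22, -18, -42, -21, 56, -25]
56 > parent 22 at index 2, swap → [42, -10, 56, -18, -42, -21, 22, -25]
56 > parent 42 at index 0, swap → [56, -10, 42, -18, -42, -21, 22, -25]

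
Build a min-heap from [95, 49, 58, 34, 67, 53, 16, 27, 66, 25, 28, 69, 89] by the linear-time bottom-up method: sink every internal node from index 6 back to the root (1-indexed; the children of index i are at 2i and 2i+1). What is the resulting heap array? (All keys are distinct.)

[16, 25, 53, 27, 28, 69, 58, 34, 66, 67, 49, 95, 89]

sift down from index 6: already satisfies heap property
sift down from index 5:
  67 vs smaller child 25 at index 10, swap → [95, 49, 58, 34, 25, 53, 16, 27, 66, 67, 28, 69, 89]
sift down from index 4:
  34 vs smaller child 27 at index 8, swap → [95, 49, 58, 27, 25, 53, 16, 34, 66, 67, 28, 69, 89]
sift down from index 3:
  58 vs smaller child 16 at index 7, swap → [95, 49, 16, 27, 25, 53, 58, 34, 66, 67, 28, 69, 89]
sift down from index 2:
  49 vs smaller child 25 at index 5, swap → [95, 25, 16, 27, 49, 53, 58, 34, 66, 67, 28, 69, 89]
  49 vs smaller child 28 at index 11, swap → [95, 25, 16, 27, 28, 53, 58, 34, 66, 67, 49, 69, 89]
sift down from index 1:
  95 vs smaller child 16 at index 3, swap → [16, 25, 95, 27, 28, 53, 58, 34, 66, 67, 49, 69, 89]
  95 vs smaller child 53 at index 6, swap → [16, 25, 53, 27, 28, 95, 58, 34, 66, 67, 49, 69, 89]
  95 vs smaller child 69 at index 12, swap → [16, 25, 53, 27, 28, 69, 58, 34, 66, 67, 49, 95, 89]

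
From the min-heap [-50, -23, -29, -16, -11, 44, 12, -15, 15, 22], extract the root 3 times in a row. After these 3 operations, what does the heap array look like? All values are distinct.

extract-min #1 returns -50:
  remove root -50; move last element 22 to root → [22, -23, -29, -16, -11, 44, 12, -15, 15]
  22 vs smaller child -29 at index 2, swap → [-29, -23, 22, -16, -11, 44, 12, -15, 15]
  22 vs smaller child 12 at index 6, swap → [-29, -23, 12, -16, -11, 44, 22, -15, 15]
extract-min #2 returns -29:
  remove root -29; move last element 15 to root → [15, -23, 12, -16, -11, 44, 22, -15]
  15 vs smaller child -23 at index 1, swap → [-23, 15, 12, -16, -11, 44, 22, -15]
  15 vs smaller child -16 at index 3, swap → [-23, -16, 12, 15, -11, 44, 22, -15]
  15 vs only child -15 at index 7, swap → [-23, -16, 12, -15, -11, 44, 22, 15]
extract-min #3 returns -23:
  remove root -23; move last element 15 to root → [15, -16, 12, -15, -11, 44, 22]
  15 vs smaller child -16 at index 1, swap → [-16, 15, 12, -15, -11, 44, 22]
  15 vs smaller child -15 at index 3, swap → [-16, -15, 12, 15, -11, 44, 22]

[-16, -15, 12, 15, -11, 44, 22]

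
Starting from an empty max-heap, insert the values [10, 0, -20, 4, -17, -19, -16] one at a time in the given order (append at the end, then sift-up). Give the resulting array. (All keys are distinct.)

[10, 4, -16, 0, -17, -20, -19]

Insert 10:
  append 10 at index 0 → [10] (no swap needed)
Insert 0:
  append 0 at index 1 → [10, 0] (no swap needed)
Insert -20:
  append -20 at index 2 → [10, 0, -20] (no swap needed)
Insert 4:
  append 4 at index 3 → [10, 0, -20, 4]
  4 > parent 0 at index 1, swap → [10, 4, -20, 0]
Insert -17:
  append -17 at index 4 → [10, 4, -20, 0, -17] (no swap needed)
Insert -19:
  append -19 at index 5 → [10, 4, -20, 0, -17, -19]
  -19 > parent -20 at index 2, swap → [10, 4, -19, 0, -17, -20]
Insert -16:
  append -16 at index 6 → [10, 4, -19, 0, -17, -20, -16]
  -16 > parent -19 at index 2, swap → [10, 4, -16, 0, -17, -20, -19]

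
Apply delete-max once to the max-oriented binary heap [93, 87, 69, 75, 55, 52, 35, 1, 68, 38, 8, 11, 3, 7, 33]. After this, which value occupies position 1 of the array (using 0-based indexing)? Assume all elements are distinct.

75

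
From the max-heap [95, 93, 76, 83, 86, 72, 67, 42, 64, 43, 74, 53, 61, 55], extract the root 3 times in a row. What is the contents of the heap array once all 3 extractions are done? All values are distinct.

extract-max #1 returns 95:
  remove root 95; move last element 55 to root → [55, 93, 76, 83, 86, 72, 67, 42, 64, 43, 74, 53, 61]
  55 vs larger child 93 at index 1, swap → [93, 55, 76, 83, 86, 72, 67, 42, 64, 43, 74, 53, 61]
  55 vs larger child 86 at index 4, swap → [93, 86, 76, 83, 55, 72, 67, 42, 64, 43, 74, 53, 61]
  55 vs larger child 74 at index 10, swap → [93, 86, 76, 83, 74, 72, 67, 42, 64, 43, 55, 53, 61]
extract-max #2 returns 93:
  remove root 93; move last element 61 to root → [61, 86, 76, 83, 74, 72, 67, 42, 64, 43, 55, 53]
  61 vs larger child 86 at index 1, swap → [86, 61, 76, 83, 74, 72, 67, 42, 64, 43, 55, 53]
  61 vs larger child 83 at index 3, swap → [86, 83, 76, 61, 74, 72, 67, 42, 64, 43, 55, 53]
  61 vs larger child 64 at index 8, swap → [86, 83, 76, 64, 74, 72, 67, 42, 61, 43, 55, 53]
extract-max #3 returns 86:
  remove root 86; move last element 53 to root → [53, 83, 76, 64, 74, 72, 67, 42, 61, 43, 55]
  53 vs larger child 83 at index 1, swap → [83, 53, 76, 64, 74, 72, 67, 42, 61, 43, 55]
  53 vs larger child 74 at index 4, swap → [83, 74, 76, 64, 53, 72, 67, 42, 61, 43, 55]
  53 vs larger child 55 at index 10, swap → [83, 74, 76, 64, 55, 72, 67, 42, 61, 43, 53]

[83, 74, 76, 64, 55, 72, 67, 42, 61, 43, 53]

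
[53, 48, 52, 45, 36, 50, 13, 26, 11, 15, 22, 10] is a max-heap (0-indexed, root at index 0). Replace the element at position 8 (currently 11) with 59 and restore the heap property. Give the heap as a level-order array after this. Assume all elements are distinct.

[59, 53, 52, 48, 36, 50, 13, 26, 45, 15, 22, 10]

set index 8 from 11 to 59 → [53, 48, 52, 45, 36, 50, 13, 26, 59, 15, 22, 10]
59 > parent 45 at index 3, swap → [53, 48, 52, 59, 36, 50, 13, 26, 45, 15, 22, 10]
59 > parent 48 at index 1, swap → [53, 59, 52, 48, 36, 50, 13, 26, 45, 15, 22, 10]
59 > parent 53 at index 0, swap → [59, 53, 52, 48, 36, 50, 13, 26, 45, 15, 22, 10]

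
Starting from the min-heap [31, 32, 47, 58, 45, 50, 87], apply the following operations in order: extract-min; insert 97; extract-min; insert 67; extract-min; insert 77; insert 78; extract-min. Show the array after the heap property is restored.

extract-min → returns 31:
  remove root 31; move last element 87 to root → [87, 32, 47, 58, 45, 50]
  87 vs smaller child 32 at index 1, swap → [32, 87, 47, 58, 45, 50]
  87 vs smaller child 45 at index 4, swap → [32, 45, 47, 58, 87, 50]
insert 97:
  append 97 at index 6 → [32, 45, 47, 58, 87, 50, 97] (no swap needed)
extract-min → returns 32:
  remove root 32; move last element 97 to root → [97, 45, 47, 58, 87, 50]
  97 vs smaller child 45 at index 1, swap → [45, 97, 47, 58, 87, 50]
  97 vs smaller child 58 at index 3, swap → [45, 58, 47, 97, 87, 50]
insert 67:
  append 67 at index 6 → [45, 58, 47, 97, 87, 50, 67] (no swap needed)
extract-min → returns 45:
  remove root 45; move last element 67 to root → [67, 58, 47, 97, 87, 50]
  67 vs smaller child 47 at index 2, swap → [47, 58, 67, 97, 87, 50]
  67 vs only child 50 at index 5, swap → [47, 58, 50, 97, 87, 67]
insert 77:
  append 77 at index 6 → [47, 58, 50, 97, 87, 67, 77] (no swap needed)
insert 78:
  append 78 at index 7 → [47, 58, 50, 97, 87, 67, 77, 78]
  78 < parent 97 at index 3, swap → [47, 58, 50, 78, 87, 67, 77, 97]
extract-min → returns 47:
  remove root 47; move last element 97 to root → [97, 58, 50, 78, 87, 67, 77]
  97 vs smaller child 50 at index 2, swap → [50, 58, 97, 78, 87, 67, 77]
  97 vs smaller child 67 at index 5, swap → [50, 58, 67, 78, 87, 97, 77]

[50, 58, 67, 78, 87, 97, 77]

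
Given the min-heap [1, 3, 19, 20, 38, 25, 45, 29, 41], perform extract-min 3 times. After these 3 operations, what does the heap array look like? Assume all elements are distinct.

extract-min #1 returns 1:
  remove root 1; move last element 41 to root → [41, 3, 19, 20, 38, 25, 45, 29]
  41 vs smaller child 3 at index 1, swap → [3, 41, 19, 20, 38, 25, 45, 29]
  41 vs smaller child 20 at index 3, swap → [3, 20, 19, 41, 38, 25, 45, 29]
  41 vs only child 29 at index 7, swap → [3, 20, 19, 29, 38, 25, 45, 41]
extract-min #2 returns 3:
  remove root 3; move last element 41 to root → [41, 20, 19, 29, 38, 25, 45]
  41 vs smaller child 19 at index 2, swap → [19, 20, 41, 29, 38, 25, 45]
  41 vs smaller child 25 at index 5, swap → [19, 20, 25, 29, 38, 41, 45]
extract-min #3 returns 19:
  remove root 19; move last element 45 to root → [45, 20, 25, 29, 38, 41]
  45 vs smaller child 20 at index 1, swap → [20, 45, 25, 29, 38, 41]
  45 vs smaller child 29 at index 3, swap → [20, 29, 25, 45, 38, 41]

[20, 29, 25, 45, 38, 41]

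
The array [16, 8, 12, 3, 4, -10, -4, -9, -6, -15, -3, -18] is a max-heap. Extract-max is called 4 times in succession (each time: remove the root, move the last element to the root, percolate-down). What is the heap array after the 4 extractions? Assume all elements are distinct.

extract-max #1 returns 16:
  remove root 16; move last element -18 to root → [-18, 8, 12, 3, 4, -10, -4, -9, -6, -15, -3]
  -18 vs larger child 12 at index 2, swap → [12, 8, -18, 3, 4, -10, -4, -9, -6, -15, -3]
  -18 vs larger child -4 at index 6, swap → [12, 8, -4, 3, 4, -10, -18, -9, -6, -15, -3]
extract-max #2 returns 12:
  remove root 12; move last element -3 to root → [-3, 8, -4, 3, 4, -10, -18, -9, -6, -15]
  -3 vs larger child 8 at index 1, swap → [8, -3, -4, 3, 4, -10, -18, -9, -6, -15]
  -3 vs larger child 4 at index 4, swap → [8, 4, -4, 3, -3, -10, -18, -9, -6, -15]
extract-max #3 returns 8:
  remove root 8; move last element -15 to root → [-15, 4, -4, 3, -3, -10, -18, -9, -6]
  -15 vs larger child 4 at index 1, swap → [4, -15, -4, 3, -3, -10, -18, -9, -6]
  -15 vs larger child 3 at index 3, swap → [4, 3, -4, -15, -3, -10, -18, -9, -6]
  -15 vs larger child -6 at index 8, swap → [4, 3, -4, -6, -3, -10, -18, -9, -15]
extract-max #4 returns 4:
  remove root 4; move last element -15 to root → [-15, 3, -4, -6, -3, -10, -18, -9]
  -15 vs larger child 3 at index 1, swap → [3, -15, -4, -6, -3, -10, -18, -9]
  -15 vs larger child -3 at index 4, swap → [3, -3, -4, -6, -15, -10, -18, -9]

[3, -3, -4, -6, -15, -10, -18, -9]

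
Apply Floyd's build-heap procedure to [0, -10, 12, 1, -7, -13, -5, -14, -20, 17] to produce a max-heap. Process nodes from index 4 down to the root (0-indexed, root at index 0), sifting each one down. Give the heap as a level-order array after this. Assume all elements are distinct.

[17, 1, 12, 0, -7, -13, -5, -14, -20, -10]

sift down from index 4:
  -7 vs only child 17 at index 9, swap → [0, -10, 12, 1, 17, -13, -5, -14, -20, -7]
sift down from index 3: already satisfies heap property
sift down from index 2: already satisfies heap property
sift down from index 1:
  -10 vs larger child 17 at index 4, swap → [0, 17, 12, 1, -10, -13, -5, -14, -20, -7]
  -10 vs only child -7 at index 9, swap → [0, 17, 12, 1, -7, -13, -5, -14, -20, -10]
sift down from index 0:
  0 vs larger child 17 at index 1, swap → [17, 0, 12, 1, -7, -13, -5, -14, -20, -10]
  0 vs larger child 1 at index 3, swap → [17, 1, 12, 0, -7, -13, -5, -14, -20, -10]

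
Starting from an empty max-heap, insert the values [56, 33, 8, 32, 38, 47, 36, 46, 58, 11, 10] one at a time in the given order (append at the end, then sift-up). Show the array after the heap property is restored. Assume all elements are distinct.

Insert 56:
  append 56 at index 0 → [56] (no swap needed)
Insert 33:
  append 33 at index 1 → [56, 33] (no swap needed)
Insert 8:
  append 8 at index 2 → [56, 33, 8] (no swap needed)
Insert 32:
  append 32 at index 3 → [56, 33, 8, 32] (no swap needed)
Insert 38:
  append 38 at index 4 → [56, 33, 8, 32, 38]
  38 > parent 33 at index 1, swap → [56, 38, 8, 32, 33]
Insert 47:
  append 47 at index 5 → [56, 38, 8, 32, 33, 47]
  47 > parent 8 at index 2, swap → [56, 38, 47, 32, 33, 8]
Insert 36:
  append 36 at index 6 → [56, 38, 47, 32, 33, 8, 36] (no swap needed)
Insert 46:
  append 46 at index 7 → [56, 38, 47, 32, 33, 8, 36, 46]
  46 > parent 32 at index 3, swap → [56, 38, 47, 46, 33, 8, 36, 32]
  46 > parent 38 at index 1, swap → [56, 46, 47, 38, 33, 8, 36, 32]
Insert 58:
  append 58 at index 8 → [56, 46, 47, 38, 33, 8, 36, 32, 58]
  58 > parent 38 at index 3, swap → [56, 46, 47, 58, 33, 8, 36, 32, 38]
  58 > parent 46 at index 1, swap → [56, 58, 47, 46, 33, 8, 36, 32, 38]
  58 > parent 56 at index 0, swap → [58, 56, 47, 46, 33, 8, 36, 32, 38]
Insert 11:
  append 11 at index 9 → [58, 56, 47, 46, 33, 8, 36, 32, 38, 11] (no swap needed)
Insert 10:
  append 10 at index 10 → [58, 56, 47, 46, 33, 8, 36, 32, 38, 11, 10] (no swap needed)

[58, 56, 47, 46, 33, 8, 36, 32, 38, 11, 10]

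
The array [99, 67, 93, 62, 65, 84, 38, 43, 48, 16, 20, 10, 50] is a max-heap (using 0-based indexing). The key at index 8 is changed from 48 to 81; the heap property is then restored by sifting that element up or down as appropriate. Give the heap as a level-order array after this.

[99, 81, 93, 67, 65, 84, 38, 43, 62, 16, 20, 10, 50]

set index 8 from 48 to 81 → [99, 67, 93, 62, 65, 84, 38, 43, 81, 16, 20, 10, 50]
81 > parent 62 at index 3, swap → [99, 67, 93, 81, 65, 84, 38, 43, 62, 16, 20, 10, 50]
81 > parent 67 at index 1, swap → [99, 81, 93, 67, 65, 84, 38, 43, 62, 16, 20, 10, 50]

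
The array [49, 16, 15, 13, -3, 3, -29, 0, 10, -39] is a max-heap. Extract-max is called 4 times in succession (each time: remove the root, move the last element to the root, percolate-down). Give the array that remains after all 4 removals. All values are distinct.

extract-max #1 returns 49:
  remove root 49; move last element -39 to root → [-39, 16, 15, 13, -3, 3, -29, 0, 10]
  -39 vs larger child 16 at index 1, swap → [16, -39, 15, 13, -3, 3, -29, 0, 10]
  -39 vs larger child 13 at index 3, swap → [16, 13, 15, -39, -3, 3, -29, 0, 10]
  -39 vs larger child 10 at index 8, swap → [16, 13, 15, 10, -3, 3, -29, 0, -39]
extract-max #2 returns 16:
  remove root 16; move last element -39 to root → [-39, 13, 15, 10, -3, 3, -29, 0]
  -39 vs larger child 15 at index 2, swap → [15, 13, -39, 10, -3, 3, -29, 0]
  -39 vs larger child 3 at index 5, swap → [15, 13, 3, 10, -3, -39, -29, 0]
extract-max #3 returns 15:
  remove root 15; move last element 0 to root → [0, 13, 3, 10, -3, -39, -29]
  0 vs larger child 13 at index 1, swap → [13, 0, 3, 10, -3, -39, -29]
  0 vs larger child 10 at index 3, swap → [13, 10, 3, 0, -3, -39, -29]
extract-max #4 returns 13:
  remove root 13; move last element -29 to root → [-29, 10, 3, 0, -3, -39]
  -29 vs larger child 10 at index 1, swap → [10, -29, 3, 0, -3, -39]
  -29 vs larger child 0 at index 3, swap → [10, 0, 3, -29, -3, -39]

[10, 0, 3, -29, -3, -39]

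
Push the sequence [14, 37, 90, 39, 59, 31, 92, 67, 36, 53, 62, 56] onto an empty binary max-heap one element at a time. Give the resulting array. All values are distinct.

Insert 14:
  append 14 at index 0 → [14] (no swap needed)
Insert 37:
  append 37 at index 1 → [14, 37]
  37 > parent 14 at index 0, swap → [37, 14]
Insert 90:
  append 90 at index 2 → [37, 14, 90]
  90 > parent 37 at index 0, swap → [90, 14, 37]
Insert 39:
  append 39 at index 3 → [90, 14, 37, 39]
  39 > parent 14 at index 1, swap → [90, 39, 37, 14]
Insert 59:
  append 59 at index 4 → [90, 39, 37, 14, 59]
  59 > parent 39 at index 1, swap → [90, 59, 37, 14, 39]
Insert 31:
  append 31 at index 5 → [90, 59, 37, 14, 39, 31] (no swap needed)
Insert 92:
  append 92 at index 6 → [90, 59, 37, 14, 39, 31, 92]
  92 > parent 37 at index 2, swap → [90, 59, 92, 14, 39, 31, 37]
  92 > parent 90 at index 0, swap → [92, 59, 90, 14, 39, 31, 37]
Insert 67:
  append 67 at index 7 → [92, 59, 90, 14, 39, 31, 37, 67]
  67 > parent 14 at index 3, swap → [92, 59, 90, 67, 39, 31, 37, 14]
  67 > parent 59 at index 1, swap → [92, 67, 90, 59, 39, 31, 37, 14]
Insert 36:
  append 36 at index 8 → [92, 67, 90, 59, 39, 31, 37, 14, 36] (no swap needed)
Insert 53:
  append 53 at index 9 → [92, 67, 90, 59, 39, 31, 37, 14, 36, 53]
  53 > parent 39 at index 4, swap → [92, 67, 90, 59, 53, 31, 37, 14, 36, 39]
Insert 62:
  append 62 at index 10 → [92, 67, 90, 59, 53, 31, 37, 14, 36, 39, 62]
  62 > parent 53 at index 4, swap → [92, 67, 90, 59, 62, 31, 37, 14, 36, 39, 53]
Insert 56:
  append 56 at index 11 → [92, 67, 90, 59, 62, 31, 37, 14, 36, 39, 53, 56]
  56 > parent 31 at index 5, swap → [92, 67, 90, 59, 62, 56, 37, 14, 36, 39, 53, 31]

[92, 67, 90, 59, 62, 56, 37, 14, 36, 39, 53, 31]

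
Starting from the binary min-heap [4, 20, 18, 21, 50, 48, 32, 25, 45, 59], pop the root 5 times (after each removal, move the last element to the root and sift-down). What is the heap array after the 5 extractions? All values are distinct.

[32, 45, 48, 59, 50]

extract-min #1 returns 4:
  remove root 4; move last element 59 to root → [59, 20, 18, 21, 50, 48, 32, 25, 45]
  59 vs smaller child 18 at index 2, swap → [18, 20, 59, 21, 50, 48, 32, 25, 45]
  59 vs smaller child 32 at index 6, swap → [18, 20, 32, 21, 50, 48, 59, 25, 45]
extract-min #2 returns 18:
  remove root 18; move last element 45 to root → [45, 20, 32, 21, 50, 48, 59, 25]
  45 vs smaller child 20 at index 1, swap → [20, 45, 32, 21, 50, 48, 59, 25]
  45 vs smaller child 21 at index 3, swap → [20, 21, 32, 45, 50, 48, 59, 25]
  45 vs only child 25 at index 7, swap → [20, 21, 32, 25, 50, 48, 59, 45]
extract-min #3 returns 20:
  remove root 20; move last element 45 to root → [45, 21, 32, 25, 50, 48, 59]
  45 vs smaller child 21 at index 1, swap → [21, 45, 32, 25, 50, 48, 59]
  45 vs smaller child 25 at index 3, swap → [21, 25, 32, 45, 50, 48, 59]
extract-min #4 returns 21:
  remove root 21; move last element 59 to root → [59, 25, 32, 45, 50, 48]
  59 vs smaller child 25 at index 1, swap → [25, 59, 32, 45, 50, 48]
  59 vs smaller child 45 at index 3, swap → [25, 45, 32, 59, 50, 48]
extract-min #5 returns 25:
  remove root 25; move last element 48 to root → [48, 45, 32, 59, 50]
  48 vs smaller child 32 at index 2, swap → [32, 45, 48, 59, 50]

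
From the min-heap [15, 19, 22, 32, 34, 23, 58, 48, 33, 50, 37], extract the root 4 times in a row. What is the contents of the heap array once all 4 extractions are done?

extract-min #1 returns 15:
  remove root 15; move last element 37 to root → [37, 19, 22, 32, 34, 23, 58, 48, 33, 50]
  37 vs smaller child 19 at index 1, swap → [19, 37, 22, 32, 34, 23, 58, 48, 33, 50]
  37 vs smaller child 32 at index 3, swap → [19, 32, 22, 37, 34, 23, 58, 48, 33, 50]
  37 vs smaller child 33 at index 8, swap → [19, 32, 22, 33, 34, 23, 58, 48, 37, 50]
extract-min #2 returns 19:
  remove root 19; move last element 50 to root → [50, 32, 22, 33, 34, 23, 58, 48, 37]
  50 vs smaller child 22 at index 2, swap → [22, 32, 50, 33, 34, 23, 58, 48, 37]
  50 vs smaller child 23 at index 5, swap → [22, 32, 23, 33, 34, 50, 58, 48, 37]
extract-min #3 returns 22:
  remove root 22; move last element 37 to root → [37, 32, 23, 33, 34, 50, 58, 48]
  37 vs smaller child 23 at index 2, swap → [23, 32, 37, 33, 34, 50, 58, 48]
extract-min #4 returns 23:
  remove root 23; move last element 48 to root → [48, 32, 37, 33, 34, 50, 58]
  48 vs smaller child 32 at index 1, swap → [32, 48, 37, 33, 34, 50, 58]
  48 vs smaller child 33 at index 3, swap → [32, 33, 37, 48, 34, 50, 58]

[32, 33, 37, 48, 34, 50, 58]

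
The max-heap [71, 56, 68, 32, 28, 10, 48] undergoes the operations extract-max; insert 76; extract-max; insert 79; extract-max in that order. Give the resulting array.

[68, 56, 48, 32, 28, 10]

extract-max → returns 71:
  remove root 71; move last element 48 to root → [48, 56, 68, 32, 28, 10]
  48 vs larger child 68 at index 2, swap → [68, 56, 48, 32, 28, 10]
insert 76:
  append 76 at index 6 → [68, 56, 48, 32, 28, 10, 76]
  76 > parent 48 at index 2, swap → [68, 56, 76, 32, 28, 10, 48]
  76 > parent 68 at index 0, swap → [76, 56, 68, 32, 28, 10, 48]
extract-max → returns 76:
  remove root 76; move last element 48 to root → [48, 56, 68, 32, 28, 10]
  48 vs larger child 68 at index 2, swap → [68, 56, 48, 32, 28, 10]
insert 79:
  append 79 at index 6 → [68, 56, 48, 32, 28, 10, 79]
  79 > parent 48 at index 2, swap → [68, 56, 79, 32, 28, 10, 48]
  79 > parent 68 at index 0, swap → [79, 56, 68, 32, 28, 10, 48]
extract-max → returns 79:
  remove root 79; move last element 48 to root → [48, 56, 68, 32, 28, 10]
  48 vs larger child 68 at index 2, swap → [68, 56, 48, 32, 28, 10]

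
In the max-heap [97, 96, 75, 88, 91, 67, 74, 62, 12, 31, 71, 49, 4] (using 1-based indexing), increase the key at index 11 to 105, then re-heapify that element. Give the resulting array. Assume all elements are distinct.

set index 11 from 71 to 105 → [97, 96, 75, 88, 91, 67, 74, 62, 12, 31, 105, 49, 4]
105 > parent 91 at index 5, swap → [97, 96, 75, 88, 105, 67, 74, 62, 12, 31, 91, 49, 4]
105 > parent 96 at index 2, swap → [97, 105, 75, 88, 96, 67, 74, 62, 12, 31, 91, 49, 4]
105 > parent 97 at index 1, swap → [105, 97, 75, 88, 96, 67, 74, 62, 12, 31, 91, 49, 4]

[105, 97, 75, 88, 96, 67, 74, 62, 12, 31, 91, 49, 4]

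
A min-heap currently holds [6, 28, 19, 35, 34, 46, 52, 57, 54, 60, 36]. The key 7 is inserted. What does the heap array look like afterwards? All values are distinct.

append 7 at index 11 → [6, 28, 19, 35, 34, 46, 52, 57, 54, 60, 36, 7]
7 < parent 46 at index 5, swap → [6, 28, 19, 35, 34, 7, 52, 57, 54, 60, 36, 46]
7 < parent 19 at index 2, swap → [6, 28, 7, 35, 34, 19, 52, 57, 54, 60, 36, 46]

[6, 28, 7, 35, 34, 19, 52, 57, 54, 60, 36, 46]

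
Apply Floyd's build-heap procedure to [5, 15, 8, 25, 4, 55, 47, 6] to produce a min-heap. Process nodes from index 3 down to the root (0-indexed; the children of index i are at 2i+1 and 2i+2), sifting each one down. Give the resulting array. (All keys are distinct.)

[4, 5, 8, 6, 15, 55, 47, 25]

sift down from index 3:
  25 vs only child 6 at index 7, swap → [5, 15, 8, 6, 4, 55, 47, 25]
sift down from index 2: already satisfies heap property
sift down from index 1:
  15 vs smaller child 4 at index 4, swap → [5, 4, 8, 6, 15, 55, 47, 25]
sift down from index 0:
  5 vs smaller child 4 at index 1, swap → [4, 5, 8, 6, 15, 55, 47, 25]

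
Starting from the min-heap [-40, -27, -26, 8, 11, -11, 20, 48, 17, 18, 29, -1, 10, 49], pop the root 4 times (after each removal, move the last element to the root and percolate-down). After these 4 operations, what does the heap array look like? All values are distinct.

[-1, 8, 10, 17, 11, 29, 20, 48, 49, 18]

extract-min #1 returns -40:
  remove root -40; move last element 49 to root → [49, -27, -26, 8, 11, -11, 20, 48, 17, 18, 29, -1, 10]
  49 vs smaller child -27 at index 1, swap → [-27, 49, -26, 8, 11, -11, 20, 48, 17, 18, 29, -1, 10]
  49 vs smaller child 8 at index 3, swap → [-27, 8, -26, 49, 11, -11, 20, 48, 17, 18, 29, -1, 10]
  49 vs smaller child 17 at index 8, swap → [-27, 8, -26, 17, 11, -11, 20, 48, 49, 18, 29, -1, 10]
extract-min #2 returns -27:
  remove root -27; move last element 10 to root → [10, 8, -26, 17, 11, -11, 20, 48, 49, 18, 29, -1]
  10 vs smaller child -26 at index 2, swap → [-26, 8, 10, 17, 11, -11, 20, 48, 49, 18, 29, -1]
  10 vs smaller child -11 at index 5, swap → [-26, 8, -11, 17, 11, 10, 20, 48, 49, 18, 29, -1]
  10 vs only child -1 at index 11, swap → [-26, 8, -11, 17, 11, -1, 20, 48, 49, 18, 29, 10]
extract-min #3 returns -26:
  remove root -26; move last element 10 to root → [10, 8, -11, 17, 11, -1, 20, 48, 49, 18, 29]
  10 vs smaller child -11 at index 2, swap → [-11, 8, 10, 17, 11, -1, 20, 48, 49, 18, 29]
  10 vs smaller child -1 at index 5, swap → [-11, 8, -1, 17, 11, 10, 20, 48, 49, 18, 29]
extract-min #4 returns -11:
  remove root -11; move last element 29 to root → [29, 8, -1, 17, 11, 10, 20, 48, 49, 18]
  29 vs smaller child -1 at index 2, swap → [-1, 8, 29, 17, 11, 10, 20, 48, 49, 18]
  29 vs smaller child 10 at index 5, swap → [-1, 8, 10, 17, 11, 29, 20, 48, 49, 18]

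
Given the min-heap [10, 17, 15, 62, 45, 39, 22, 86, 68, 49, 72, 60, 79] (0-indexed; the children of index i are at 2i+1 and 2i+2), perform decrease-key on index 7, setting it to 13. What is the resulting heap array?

set index 7 from 86 to 13 → [10, 17, 15, 62, 45, 39, 22, 13, 68, 49, 72, 60, 79]
13 < parent 62 at index 3, swap → [10, 17, 15, 13, 45, 39, 22, 62, 68, 49, 72, 60, 79]
13 < parent 17 at index 1, swap → [10, 13, 15, 17, 45, 39, 22, 62, 68, 49, 72, 60, 79]

[10, 13, 15, 17, 45, 39, 22, 62, 68, 49, 72, 60, 79]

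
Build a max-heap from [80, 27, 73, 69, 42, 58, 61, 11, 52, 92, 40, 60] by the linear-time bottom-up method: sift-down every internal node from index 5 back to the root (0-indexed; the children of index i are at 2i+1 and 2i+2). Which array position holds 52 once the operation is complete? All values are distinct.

8

sift down from index 5:
  58 vs only child 60 at index 11, swap → [80, 27, 73, 69, 42, 60, 61, 11, 52, 92, 40, 58]
sift down from index 4:
  42 vs larger child 92 at index 9, swap → [80, 27, 73, 69, 92, 60, 61, 11, 52, 42, 40, 58]
sift down from index 3: already satisfies heap property
sift down from index 2: already satisfies heap property
sift down from index 1:
  27 vs larger child 92 at index 4, swap → [80, 92, 73, 69, 27, 60, 61, 11, 52, 42, 40, 58]
  27 vs larger child 42 at index 9, swap → [80, 92, 73, 69, 42, 60, 61, 11, 52, 27, 40, 58]
sift down from index 0:
  80 vs larger child 92 at index 1, swap → [92, 80, 73, 69, 42, 60, 61, 11, 52, 27, 40, 58]
resulting array: [92, 80, 73, 69, 42, 60, 61, 11, 52, 27, 40, 58]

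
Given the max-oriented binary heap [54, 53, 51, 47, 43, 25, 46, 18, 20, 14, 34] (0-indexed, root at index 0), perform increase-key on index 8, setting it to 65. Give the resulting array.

set index 8 from 20 to 65 → [54, 53, 51, 47, 43, 25, 46, 18, 65, 14, 34]
65 > parent 47 at index 3, swap → [54, 53, 51, 65, 43, 25, 46, 18, 47, 14, 34]
65 > parent 53 at index 1, swap → [54, 65, 51, 53, 43, 25, 46, 18, 47, 14, 34]
65 > parent 54 at index 0, swap → [65, 54, 51, 53, 43, 25, 46, 18, 47, 14, 34]

[65, 54, 51, 53, 43, 25, 46, 18, 47, 14, 34]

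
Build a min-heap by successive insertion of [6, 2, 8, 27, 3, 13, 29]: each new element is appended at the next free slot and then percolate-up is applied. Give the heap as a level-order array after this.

Insert 6:
  append 6 at index 0 → [6] (no swap needed)
Insert 2:
  append 2 at index 1 → [6, 2]
  2 < parent 6 at index 0, swap → [2, 6]
Insert 8:
  append 8 at index 2 → [2, 6, 8] (no swap needed)
Insert 27:
  append 27 at index 3 → [2, 6, 8, 27] (no swap needed)
Insert 3:
  append 3 at index 4 → [2, 6, 8, 27, 3]
  3 < parent 6 at index 1, swap → [2, 3, 8, 27, 6]
Insert 13:
  append 13 at index 5 → [2, 3, 8, 27, 6, 13] (no swap needed)
Insert 29:
  append 29 at index 6 → [2, 3, 8, 27, 6, 13, 29] (no swap needed)

[2, 3, 8, 27, 6, 13, 29]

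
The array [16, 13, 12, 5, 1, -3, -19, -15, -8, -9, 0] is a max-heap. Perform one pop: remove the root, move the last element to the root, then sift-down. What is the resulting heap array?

[13, 5, 12, 0, 1, -3, -19, -15, -8, -9]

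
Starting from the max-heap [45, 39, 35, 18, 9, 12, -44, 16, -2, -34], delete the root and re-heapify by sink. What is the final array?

[39, 18, 35, 16, 9, 12, -44, -34, -2]

remove root 45; move last element -34 to root → [-34, 39, 35, 18, 9, 12, -44, 16, -2]
-34 vs larger child 39 at index 1, swap → [39, -34, 35, 18, 9, 12, -44, 16, -2]
-34 vs larger child 18 at index 3, swap → [39, 18, 35, -34, 9, 12, -44, 16, -2]
-34 vs larger child 16 at index 7, swap → [39, 18, 35, 16, 9, 12, -44, -34, -2]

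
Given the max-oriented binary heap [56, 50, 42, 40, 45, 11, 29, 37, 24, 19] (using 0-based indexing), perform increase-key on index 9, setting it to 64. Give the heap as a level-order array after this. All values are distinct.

set index 9 from 19 to 64 → [56, 50, 42, 40, 45, 11, 29, 37, 24, 64]
64 > parent 45 at index 4, swap → [56, 50, 42, 40, 64, 11, 29, 37, 24, 45]
64 > parent 50 at index 1, swap → [56, 64, 42, 40, 50, 11, 29, 37, 24, 45]
64 > parent 56 at index 0, swap → [64, 56, 42, 40, 50, 11, 29, 37, 24, 45]

[64, 56, 42, 40, 50, 11, 29, 37, 24, 45]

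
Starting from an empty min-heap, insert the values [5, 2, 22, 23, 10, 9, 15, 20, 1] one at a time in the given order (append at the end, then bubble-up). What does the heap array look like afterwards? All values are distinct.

Insert 5:
  append 5 at index 0 → [5] (no swap needed)
Insert 2:
  append 2 at index 1 → [5, 2]
  2 < parent 5 at index 0, swap → [2, 5]
Insert 22:
  append 22 at index 2 → [2, 5, 22] (no swap needed)
Insert 23:
  append 23 at index 3 → [2, 5, 22, 23] (no swap needed)
Insert 10:
  append 10 at index 4 → [2, 5, 22, 23, 10] (no swap needed)
Insert 9:
  append 9 at index 5 → [2, 5, 22, 23, 10, 9]
  9 < parent 22 at index 2, swap → [2, 5, 9, 23, 10, 22]
Insert 15:
  append 15 at index 6 → [2, 5, 9, 23, 10, 22, 15] (no swap needed)
Insert 20:
  append 20 at index 7 → [2, 5, 9, 23, 10, 22, 15, 20]
  20 < parent 23 at index 3, swap → [2, 5, 9, 20, 10, 22, 15, 23]
Insert 1:
  append 1 at index 8 → [2, 5, 9, 20, 10, 22, 15, 23, 1]
  1 < parent 20 at index 3, swap → [2, 5, 9, 1, 10, 22, 15, 23, 20]
  1 < parent 5 at index 1, swap → [2, 1, 9, 5, 10, 22, 15, 23, 20]
  1 < parent 2 at index 0, swap → [1, 2, 9, 5, 10, 22, 15, 23, 20]

[1, 2, 9, 5, 10, 22, 15, 23, 20]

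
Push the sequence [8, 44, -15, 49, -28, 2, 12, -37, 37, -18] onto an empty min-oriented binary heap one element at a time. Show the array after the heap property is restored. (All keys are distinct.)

Insert 8:
  append 8 at index 0 → [8] (no swap needed)
Insert 44:
  append 44 at index 1 → [8, 44] (no swap needed)
Insert -15:
  append -15 at index 2 → [8, 44, -15]
  -15 < parent 8 at index 0, swap → [-15, 44, 8]
Insert 49:
  append 49 at index 3 → [-15, 44, 8, 49] (no swap needed)
Insert -28:
  append -28 at index 4 → [-15, 44, 8, 49, -28]
  -28 < parent 44 at index 1, swap → [-15, -28, 8, 49, 44]
  -28 < parent -15 at index 0, swap → [-28, -15, 8, 49, 44]
Insert 2:
  append 2 at index 5 → [-28, -15, 8, 49, 44, 2]
  2 < parent 8 at index 2, swap → [-28, -15, 2, 49, 44, 8]
Insert 12:
  append 12 at index 6 → [-28, -15, 2, 49, 44, 8, 12] (no swap needed)
Insert -37:
  append -37 at index 7 → [-28, -15, 2, 49, 44, 8, 12, -37]
  -37 < parent 49 at index 3, swap → [-28, -15, 2, -37, 44, 8, 12, 49]
  -37 < parent -15 at index 1, swap → [-28, -37, 2, -15, 44, 8, 12, 49]
  -37 < parent -28 at index 0, swap → [-37, -28, 2, -15, 44, 8, 12, 49]
Insert 37:
  append 37 at index 8 → [-37, -28, 2, -15, 44, 8, 12, 49, 37] (no swap needed)
Insert -18:
  append -18 at index 9 → [-37, -28, 2, -15, 44, 8, 12, 49, 37, -18]
  -18 < parent 44 at index 4, swap → [-37, -28, 2, -15, -18, 8, 12, 49, 37, 44]

[-37, -28, 2, -15, -18, 8, 12, 49, 37, 44]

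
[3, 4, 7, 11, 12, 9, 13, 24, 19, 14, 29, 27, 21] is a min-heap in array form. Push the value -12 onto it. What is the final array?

append -12 at index 13 → [3, 4, 7, 11, 12, 9, 13, 24, 19, 14, 29, 27, 21, -12]
-12 < parent 13 at index 6, swap → [3, 4, 7, 11, 12, 9, -12, 24, 19, 14, 29, 27, 21, 13]
-12 < parent 7 at index 2, swap → [3, 4, -12, 11, 12, 9, 7, 24, 19, 14, 29, 27, 21, 13]
-12 < parent 3 at index 0, swap → [-12, 4, 3, 11, 12, 9, 7, 24, 19, 14, 29, 27, 21, 13]

[-12, 4, 3, 11, 12, 9, 7, 24, 19, 14, 29, 27, 21, 13]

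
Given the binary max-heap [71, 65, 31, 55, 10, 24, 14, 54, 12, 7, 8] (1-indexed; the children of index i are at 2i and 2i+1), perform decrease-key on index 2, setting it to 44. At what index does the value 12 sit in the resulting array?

9

set index 2 from 65 to 44 → [71, 44, 31, 55, 10, 24, 14, 54, 12, 7, 8]
44 vs larger child 55 at index 4, swap → [71, 55, 31, 44, 10, 24, 14, 54, 12, 7, 8]
44 vs larger child 54 at index 8, swap → [71, 55, 31, 54, 10, 24, 14, 44, 12, 7, 8]
resulting array: [71, 55, 31, 54, 10, 24, 14, 44, 12, 7, 8]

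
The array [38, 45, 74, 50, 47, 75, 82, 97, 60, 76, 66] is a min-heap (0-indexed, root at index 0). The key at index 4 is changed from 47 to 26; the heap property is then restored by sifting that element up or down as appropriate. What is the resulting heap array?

[26, 38, 74, 50, 45, 75, 82, 97, 60, 76, 66]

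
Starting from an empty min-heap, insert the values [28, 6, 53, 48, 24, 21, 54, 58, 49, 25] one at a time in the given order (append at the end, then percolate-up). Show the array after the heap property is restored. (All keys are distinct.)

[6, 24, 21, 48, 25, 53, 54, 58, 49, 28]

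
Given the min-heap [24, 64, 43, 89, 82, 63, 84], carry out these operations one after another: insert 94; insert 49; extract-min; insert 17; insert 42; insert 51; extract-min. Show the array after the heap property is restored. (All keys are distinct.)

[42, 43, 63, 49, 51, 89, 84, 94, 64, 82]

insert 94:
  append 94 at index 7 → [24, 64, 43, 89, 82, 63, 84, 94] (no swap needed)
insert 49:
  append 49 at index 8 → [24, 64, 43, 89, 82, 63, 84, 94, 49]
  49 < parent 89 at index 3, swap → [24, 64, 43, 49, 82, 63, 84, 94, 89]
  49 < parent 64 at index 1, swap → [24, 49, 43, 64, 82, 63, 84, 94, 89]
extract-min → returns 24:
  remove root 24; move last element 89 to root → [89, 49, 43, 64, 82, 63, 84, 94]
  89 vs smaller child 43 at index 2, swap → [43, 49, 89, 64, 82, 63, 84, 94]
  89 vs smaller child 63 at index 5, swap → [43, 49, 63, 64, 82, 89, 84, 94]
insert 17:
  append 17 at index 8 → [43, 49, 63, 64, 82, 89, 84, 94, 17]
  17 < parent 64 at index 3, swap → [43, 49, 63, 17, 82, 89, 84, 94, 64]
  17 < parent 49 at index 1, swap → [43, 17, 63, 49, 82, 89, 84, 94, 64]
  17 < parent 43 at index 0, swap → [17, 43, 63, 49, 82, 89, 84, 94, 64]
insert 42:
  append 42 at index 9 → [17, 43, 63, 49, 82, 89, 84, 94, 64, 42]
  42 < parent 82 at index 4, swap → [17, 43, 63, 49, 42, 89, 84, 94, 64, 82]
  42 < parent 43 at index 1, swap → [17, 42, 63, 49, 43, 89, 84, 94, 64, 82]
insert 51:
  append 51 at index 10 → [17, 42, 63, 49, 43, 89, 84, 94, 64, 82, 51] (no swap needed)
extract-min → returns 17:
  remove root 17; move last element 51 to root → [51, 42, 63, 49, 43, 89, 84, 94, 64, 82]
  51 vs smaller child 42 at index 1, swap → [42, 51, 63, 49, 43, 89, 84, 94, 64, 82]
  51 vs smaller child 43 at index 4, swap → [42, 43, 63, 49, 51, 89, 84, 94, 64, 82]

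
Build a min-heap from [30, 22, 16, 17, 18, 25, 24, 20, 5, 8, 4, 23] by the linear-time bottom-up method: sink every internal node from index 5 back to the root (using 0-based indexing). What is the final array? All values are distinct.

[4, 5, 16, 17, 8, 23, 24, 20, 30, 22, 18, 25]

sift down from index 5:
  25 vs only child 23 at index 11, swap → [30, 22, 16, 17, 18, 23, 24, 20, 5, 8, 4, 25]
sift down from index 4:
  18 vs smaller child 4 at index 10, swap → [30, 22, 16, 17, 4, 23, 24, 20, 5, 8, 18, 25]
sift down from index 3:
  17 vs smaller child 5 at index 8, swap → [30, 22, 16, 5, 4, 23, 24, 20, 17, 8, 18, 25]
sift down from index 2: already satisfies heap property
sift down from index 1:
  22 vs smaller child 4 at index 4, swap → [30, 4, 16, 5, 22, 23, 24, 20, 17, 8, 18, 25]
  22 vs smaller child 8 at index 9, swap → [30, 4, 16, 5, 8, 23, 24, 20, 17, 22, 18, 25]
sift down from index 0:
  30 vs smaller child 4 at index 1, swap → [4, 30, 16, 5, 8, 23, 24, 20, 17, 22, 18, 25]
  30 vs smaller child 5 at index 3, swap → [4, 5, 16, 30, 8, 23, 24, 20, 17, 22, 18, 25]
  30 vs smaller child 17 at index 8, swap → [4, 5, 16, 17, 8, 23, 24, 20, 30, 22, 18, 25]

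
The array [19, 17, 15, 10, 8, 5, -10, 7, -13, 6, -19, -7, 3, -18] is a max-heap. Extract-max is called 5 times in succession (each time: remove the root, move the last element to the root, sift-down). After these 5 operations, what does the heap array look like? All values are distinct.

[7, 6, 5, -13, -7, 3, -10, -18, -19]

extract-max #1 returns 19:
  remove root 19; move last element -18 to root → [-18, 17, 15, 10, 8, 5, -10, 7, -13, 6, -19, -7, 3]
  -18 vs larger child 17 at index 1, swap → [17, -18, 15, 10, 8, 5, -10, 7, -13, 6, -19, -7, 3]
  -18 vs larger child 10 at index 3, swap → [17, 10, 15, -18, 8, 5, -10, 7, -13, 6, -19, -7, 3]
  -18 vs larger child 7 at index 7, swap → [17, 10, 15, 7, 8, 5, -10, -18, -13, 6, -19, -7, 3]
extract-max #2 returns 17:
  remove root 17; move last element 3 to root → [3, 10, 15, 7, 8, 5, -10, -18, -13, 6, -19, -7]
  3 vs larger child 15 at index 2, swap → [15, 10, 3, 7, 8, 5, -10, -18, -13, 6, -19, -7]
  3 vs larger child 5 at index 5, swap → [15, 10, 5, 7, 8, 3, -10, -18, -13, 6, -19, -7]
extract-max #3 returns 15:
  remove root 15; move last element -7 to root → [-7, 10, 5, 7, 8, 3, -10, -18, -13, 6, -19]
  -7 vs larger child 10 at index 1, swap → [10, -7, 5, 7, 8, 3, -10, -18, -13, 6, -19]
  -7 vs larger child 8 at index 4, swap → [10, 8, 5, 7, -7, 3, -10, -18, -13, 6, -19]
  -7 vs larger child 6 at index 9, swap → [10, 8, 5, 7, 6, 3, -10, -18, -13, -7, -19]
extract-max #4 returns 10:
  remove root 10; move last element -19 to root → [-19, 8, 5, 7, 6, 3, -10, -18, -13, -7]
  -19 vs larger child 8 at index 1, swap → [8, -19, 5, 7, 6, 3, -10, -18, -13, -7]
  -19 vs larger child 7 at index 3, swap → [8, 7, 5, -19, 6, 3, -10, -18, -13, -7]
  -19 vs larger child -13 at index 8, swap → [8, 7, 5, -13, 6, 3, -10, -18, -19, -7]
extract-max #5 returns 8:
  remove root 8; move last element -7 to root → [-7, 7, 5, -13, 6, 3, -10, -18, -19]
  -7 vs larger child 7 at index 1, swap → [7, -7, 5, -13, 6, 3, -10, -18, -19]
  -7 vs larger child 6 at index 4, swap → [7, 6, 5, -13, -7, 3, -10, -18, -19]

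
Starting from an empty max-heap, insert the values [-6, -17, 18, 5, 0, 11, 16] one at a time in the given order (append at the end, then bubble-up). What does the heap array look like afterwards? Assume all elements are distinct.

Insert -6:
  append -6 at index 0 → [-6] (no swap needed)
Insert -17:
  append -17 at index 1 → [-6, -17] (no swap needed)
Insert 18:
  append 18 at index 2 → [-6, -17, 18]
  18 > parent -6 at index 0, swap → [18, -17, -6]
Insert 5:
  append 5 at index 3 → [18, -17, -6, 5]
  5 > parent -17 at index 1, swap → [18, 5, -6, -17]
Insert 0:
  append 0 at index 4 → [18, 5, -6, -17, 0] (no swap needed)
Insert 11:
  append 11 at index 5 → [18, 5, -6, -17, 0, 11]
  11 > parent -6 at index 2, swap → [18, 5, 11, -17, 0, -6]
Insert 16:
  append 16 at index 6 → [18, 5, 11, -17, 0, -6, 16]
  16 > parent 11 at index 2, swap → [18, 5, 16, -17, 0, -6, 11]

[18, 5, 16, -17, 0, -6, 11]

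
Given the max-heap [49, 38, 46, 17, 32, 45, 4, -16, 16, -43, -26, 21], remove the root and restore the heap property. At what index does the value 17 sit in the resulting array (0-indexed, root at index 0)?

remove root 49; move last element 21 to root → [21, 38, 46, 17, 32, 45, 4, -16, 16, -43, -26]
21 vs larger child 46 at index 2, swap → [46, 38, 21, 17, 32, 45, 4, -16, 16, -43, -26]
21 vs larger child 45 at index 5, swap → [46, 38, 45, 17, 32, 21, 4, -16, 16, -43, -26]
resulting array: [46, 38, 45, 17, 32, 21, 4, -16, 16, -43, -26]

3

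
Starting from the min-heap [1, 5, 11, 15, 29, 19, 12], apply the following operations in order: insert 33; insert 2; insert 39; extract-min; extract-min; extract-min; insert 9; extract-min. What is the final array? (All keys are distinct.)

insert 33:
  append 33 at index 7 → [1, 5, 11, 15, 29, 19, 12, 33] (no swap needed)
insert 2:
  append 2 at index 8 → [1, 5, 11, 15, 29, 19, 12, 33, 2]
  2 < parent 15 at index 3, swap → [1, 5, 11, 2, 29, 19, 12, 33, 15]
  2 < parent 5 at index 1, swap → [1, 2, 11, 5, 29, 19, 12, 33, 15]
insert 39:
  append 39 at index 9 → [1, 2, 11, 5, 29, 19, 12, 33, 15, 39] (no swap needed)
extract-min → returns 1:
  remove root 1; move last element 39 to root → [39, 2, 11, 5, 29, 19, 12, 33, 15]
  39 vs smaller child 2 at index 1, swap → [2, 39, 11, 5, 29, 19, 12, 33, 15]
  39 vs smaller child 5 at index 3, swap → [2, 5, 11, 39, 29, 19, 12, 33, 15]
  39 vs smaller child 15 at index 8, swap → [2, 5, 11, 15, 29, 19, 12, 33, 39]
extract-min → returns 2:
  remove root 2; move last element 39 to root → [39, 5, 11, 15, 29, 19, 12, 33]
  39 vs smaller child 5 at index 1, swap → [5, 39, 11, 15, 29, 19, 12, 33]
  39 vs smaller child 15 at index 3, swap → [5, 15, 11, 39, 29, 19, 12, 33]
  39 vs only child 33 at index 7, swap → [5, 15, 11, 33, 29, 19, 12, 39]
extract-min → returns 5:
  remove root 5; move last element 39 to root → [39, 15, 11, 33, 29, 19, 12]
  39 vs smaller child 11 at index 2, swap → [11, 15, 39, 33, 29, 19, 12]
  39 vs smaller child 12 at index 6, swap → [11, 15, 12, 33, 29, 19, 39]
insert 9:
  append 9 at index 7 → [11, 15, 12, 33, 29, 19, 39, 9]
  9 < parent 33 at index 3, swap → [11, 15, 12, 9, 29, 19, 39, 33]
  9 < parent 15 at index 1, swap → [11, 9, 12, 15, 29, 19, 39, 33]
  9 < parent 11 at index 0, swap → [9, 11, 12, 15, 29, 19, 39, 33]
extract-min → returns 9:
  remove root 9; move last element 33 to root → [33, 11, 12, 15, 29, 19, 39]
  33 vs smaller child 11 at index 1, swap → [11, 33, 12, 15, 29, 19, 39]
  33 vs smaller child 15 at index 3, swap → [11, 15, 12, 33, 29, 19, 39]

[11, 15, 12, 33, 29, 19, 39]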